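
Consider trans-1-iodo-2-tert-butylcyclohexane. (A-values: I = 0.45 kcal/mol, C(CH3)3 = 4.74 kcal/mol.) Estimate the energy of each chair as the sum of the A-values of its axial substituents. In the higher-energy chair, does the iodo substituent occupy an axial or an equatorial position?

axial

C1 and C2 have opposite parity, so for the trans isomer the two substituents are e,e in one chair and a,a in the other.
Chair I (iodo axial, tert-butyl axial): E = 5.19 kcal/mol.
Chair II (iodo equatorial, tert-butyl equatorial): E = 0.00 kcal/mol.
Chair I is the less stable (higher-energy) conformer, and in that chair the iodo group is axial.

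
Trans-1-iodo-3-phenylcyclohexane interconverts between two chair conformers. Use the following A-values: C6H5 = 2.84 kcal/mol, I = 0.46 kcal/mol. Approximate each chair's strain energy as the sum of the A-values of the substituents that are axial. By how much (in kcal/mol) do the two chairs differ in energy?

2.38 kcal/mol

C1 and C3 have the same parity, so for the trans isomer the two substituents are one axial and one equatorial in each chair.
Chair I (phenyl axial, iodo equatorial): E = 2.84 kcal/mol.
Chair II (phenyl equatorial, iodo axial): E = 0.46 kcal/mol.
ΔE = 2.84 − 0.46 = 2.38 kcal/mol; chair II is more stable.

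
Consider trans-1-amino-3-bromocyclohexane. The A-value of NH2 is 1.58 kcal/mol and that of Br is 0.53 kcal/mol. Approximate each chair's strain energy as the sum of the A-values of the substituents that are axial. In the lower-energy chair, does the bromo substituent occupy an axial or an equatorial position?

axial

C1 and C3 have the same parity, so for the trans isomer the two substituents are one axial and one equatorial in each chair.
Chair I (amino axial, bromo equatorial): E = 1.58 kcal/mol.
Chair II (amino equatorial, bromo axial): E = 0.53 kcal/mol.
Chair II is the more stable (lower-energy) conformer, and in that chair the bromo group is axial.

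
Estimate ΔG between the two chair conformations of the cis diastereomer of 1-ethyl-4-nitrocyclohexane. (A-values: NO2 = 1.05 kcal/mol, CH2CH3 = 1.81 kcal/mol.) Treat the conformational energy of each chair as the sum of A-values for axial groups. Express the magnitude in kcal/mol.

0.76 kcal/mol

C1 and C4 have opposite parity, so for the cis isomer the two substituents are one axial and one equatorial in each chair.
Chair I (nitro axial, ethyl equatorial): E = 1.05 kcal/mol.
Chair II (nitro equatorial, ethyl axial): E = 1.81 kcal/mol.
ΔE = 1.81 − 1.05 = 0.76 kcal/mol; chair I is more stable.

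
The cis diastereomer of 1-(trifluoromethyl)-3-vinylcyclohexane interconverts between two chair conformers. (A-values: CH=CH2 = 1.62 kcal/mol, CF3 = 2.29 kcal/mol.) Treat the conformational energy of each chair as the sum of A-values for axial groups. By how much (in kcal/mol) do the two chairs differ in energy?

C1 and C3 have the same parity, so for the cis isomer the two substituents are e,e in one chair and a,a in the other.
Chair I (vinyl axial, trifluoromethyl axial): E = 3.91 kcal/mol.
Chair II (vinyl equatorial, trifluoromethyl equatorial): E = 0.00 kcal/mol.
ΔE = 3.91 − 0.00 = 3.91 kcal/mol; chair II is more stable.

3.91 kcal/mol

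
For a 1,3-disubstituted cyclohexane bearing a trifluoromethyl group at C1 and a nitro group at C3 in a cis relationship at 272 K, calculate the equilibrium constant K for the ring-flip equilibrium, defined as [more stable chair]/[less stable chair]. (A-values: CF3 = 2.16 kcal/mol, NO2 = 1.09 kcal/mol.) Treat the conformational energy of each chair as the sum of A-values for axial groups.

K ≈ 409

C1 and C3 have the same parity, so for the cis isomer the two substituents are e,e in one chair and a,a in the other.
Chair I (trifluoromethyl axial, nitro axial): E = 3.25 kcal/mol; chair II (trifluoromethyl equatorial, nitro equatorial): E = 0.00 kcal/mol.
ΔG = 3.25 kcal/mol between the two chairs.
K = exp(ΔG/RT) with R = 1.987×10⁻³ kcal mol⁻¹ K⁻¹ and T = 272 K gives K ≈ 409.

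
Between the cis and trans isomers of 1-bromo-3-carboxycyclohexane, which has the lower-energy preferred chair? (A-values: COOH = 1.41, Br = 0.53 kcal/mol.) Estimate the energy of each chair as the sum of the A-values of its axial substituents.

cis

At 1,3 positions (parity same): cis → (e,e or a,a); trans → (a,e or e,a).
Best chair for cis: E = 0.00 kcal/mol; best chair for trans: E = 0.53 kcal/mol.
The cis isomer is lower by 0.53 kcal/mol.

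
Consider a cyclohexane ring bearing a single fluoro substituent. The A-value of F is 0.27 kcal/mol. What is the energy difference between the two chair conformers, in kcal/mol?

A monosubstituted cyclohexane has one chair with the fluoro group axial (E = A = 0.27 kcal/mol) and one with it equatorial (E = 0).
ΔE = 0.27 − 0 = 0.27 kcal/mol.

0.27 kcal/mol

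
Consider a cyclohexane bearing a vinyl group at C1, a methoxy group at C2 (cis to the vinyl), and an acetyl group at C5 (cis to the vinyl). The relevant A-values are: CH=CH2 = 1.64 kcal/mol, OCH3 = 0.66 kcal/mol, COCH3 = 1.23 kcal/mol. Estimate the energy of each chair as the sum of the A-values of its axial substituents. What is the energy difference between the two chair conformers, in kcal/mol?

2.21 kcal/mol

Chair I (vinyl axial, methoxy equatorial, acetyl axial): E = 2.87 kcal/mol.
Chair II (vinyl equatorial, methoxy axial, acetyl equatorial): E = 0.66 kcal/mol.
ΔE = 2.87 − 0.66 = 2.21 kcal/mol; chair II is more stable.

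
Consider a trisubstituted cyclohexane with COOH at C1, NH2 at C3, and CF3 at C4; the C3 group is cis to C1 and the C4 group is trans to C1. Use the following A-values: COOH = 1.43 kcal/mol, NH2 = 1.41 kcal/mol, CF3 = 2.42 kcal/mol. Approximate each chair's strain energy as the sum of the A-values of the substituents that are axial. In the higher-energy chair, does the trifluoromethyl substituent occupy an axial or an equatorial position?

axial

Chair I (carboxyl axial, amino axial, trifluoromethyl axial): E = 5.26 kcal/mol.
Chair II (carboxyl equatorial, amino equatorial, trifluoromethyl equatorial): E = 0.00 kcal/mol.
Chair I is the less stable (higher-energy) conformer, and in that chair the trifluoromethyl group is axial.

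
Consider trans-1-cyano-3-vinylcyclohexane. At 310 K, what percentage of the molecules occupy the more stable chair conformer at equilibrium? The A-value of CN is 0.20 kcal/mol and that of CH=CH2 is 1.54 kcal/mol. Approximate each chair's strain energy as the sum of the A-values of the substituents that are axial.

89.8%

C1 and C3 have the same parity, so for the trans isomer the two substituents are one axial and one equatorial in each chair.
Chair I (cyano axial, vinyl equatorial): E = 0.20 kcal/mol; chair II (cyano equatorial, vinyl axial): E = 1.54 kcal/mol.
ΔG = 1.34 kcal/mol between the two chairs.
K = exp(ΔG/RT) with R = 1.987×10⁻³ kcal mol⁻¹ K⁻¹ and T = 310 K gives K ≈ 8.81.
Fraction in the lower-energy chair = K/(K+1) = 89.8%.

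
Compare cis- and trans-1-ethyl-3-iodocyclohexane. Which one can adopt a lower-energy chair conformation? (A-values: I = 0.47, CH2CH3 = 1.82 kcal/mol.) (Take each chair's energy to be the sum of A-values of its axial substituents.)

At 1,3 positions (parity same): cis → (e,e or a,a); trans → (a,e or e,a).
Best chair for cis: E = 0.00 kcal/mol; best chair for trans: E = 0.47 kcal/mol.
The cis isomer is lower by 0.47 kcal/mol.

cis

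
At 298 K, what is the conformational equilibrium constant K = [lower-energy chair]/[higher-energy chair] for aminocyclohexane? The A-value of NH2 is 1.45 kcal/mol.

K ≈ 11.6

One chair has the amino group axial (E = 1.45 kcal/mol) and the other has it equatorial (E = 0).
ΔG = 1.45 kcal/mol between the two chairs.
K = exp(ΔG/RT) with R = 1.987×10⁻³ kcal mol⁻¹ K⁻¹ and T = 298 K gives K ≈ 11.6.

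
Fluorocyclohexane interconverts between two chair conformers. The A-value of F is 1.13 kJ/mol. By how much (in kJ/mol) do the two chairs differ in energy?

1.13 kJ/mol

A monosubstituted cyclohexane has one chair with the fluoro group axial (E = A = 1.13 kJ/mol) and one with it equatorial (E = 0).
ΔE = 1.13 − 0 = 1.13 kJ/mol.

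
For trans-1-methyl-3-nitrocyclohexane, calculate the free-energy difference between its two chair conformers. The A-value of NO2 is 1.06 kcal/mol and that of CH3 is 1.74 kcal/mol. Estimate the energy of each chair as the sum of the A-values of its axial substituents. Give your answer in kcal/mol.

0.68 kcal/mol

C1 and C3 have the same parity, so for the trans isomer the two substituents are one axial and one equatorial in each chair.
Chair I (nitro axial, methyl equatorial): E = 1.06 kcal/mol.
Chair II (nitro equatorial, methyl axial): E = 1.74 kcal/mol.
ΔE = 1.74 − 1.06 = 0.68 kcal/mol; chair I is more stable.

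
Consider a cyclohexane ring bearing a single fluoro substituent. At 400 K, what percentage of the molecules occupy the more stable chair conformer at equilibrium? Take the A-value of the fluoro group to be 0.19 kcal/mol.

55.9%

One chair has the fluoro group axial (E = 0.19 kcal/mol) and the other has it equatorial (E = 0).
ΔG = 0.19 kcal/mol between the two chairs.
K = exp(ΔG/RT) with R = 1.987×10⁻³ kcal mol⁻¹ K⁻¹ and T = 400 K gives K ≈ 1.27.
Fraction in the lower-energy chair = K/(K+1) = 55.9%.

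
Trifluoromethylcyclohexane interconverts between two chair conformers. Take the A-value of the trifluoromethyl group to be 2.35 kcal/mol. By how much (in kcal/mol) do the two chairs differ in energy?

A monosubstituted cyclohexane has one chair with the trifluoromethyl group axial (E = A = 2.35 kcal/mol) and one with it equatorial (E = 0).
ΔE = 2.35 − 0 = 2.35 kcal/mol.

2.35 kcal/mol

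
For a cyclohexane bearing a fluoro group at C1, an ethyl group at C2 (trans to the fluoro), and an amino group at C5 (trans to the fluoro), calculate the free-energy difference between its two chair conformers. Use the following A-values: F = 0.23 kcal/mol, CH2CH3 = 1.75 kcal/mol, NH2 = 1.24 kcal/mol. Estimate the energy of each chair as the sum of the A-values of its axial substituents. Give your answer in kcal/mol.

Chair I (fluoro axial, ethyl axial, amino equatorial): E = 1.98 kcal/mol.
Chair II (fluoro equatorial, ethyl equatorial, amino axial): E = 1.24 kcal/mol.
ΔE = 1.98 − 1.24 = 0.74 kcal/mol; chair II is more stable.

0.74 kcal/mol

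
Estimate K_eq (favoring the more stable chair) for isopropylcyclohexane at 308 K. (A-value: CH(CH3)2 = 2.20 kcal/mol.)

One chair has the isopropyl group axial (E = 2.20 kcal/mol) and the other has it equatorial (E = 0).
ΔG = 2.20 kcal/mol between the two chairs.
K = exp(ΔG/RT) with R = 1.987×10⁻³ kcal mol⁻¹ K⁻¹ and T = 308 K gives K ≈ 36.4.

K ≈ 36.4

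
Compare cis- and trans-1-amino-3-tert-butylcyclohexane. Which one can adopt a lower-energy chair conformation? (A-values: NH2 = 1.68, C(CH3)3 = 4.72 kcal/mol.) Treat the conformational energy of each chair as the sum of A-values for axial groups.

At 1,3 positions (parity same): cis → (e,e or a,a); trans → (a,e or e,a).
Best chair for cis: E = 0.00 kcal/mol; best chair for trans: E = 1.68 kcal/mol.
The cis isomer is lower by 1.68 kcal/mol.

cis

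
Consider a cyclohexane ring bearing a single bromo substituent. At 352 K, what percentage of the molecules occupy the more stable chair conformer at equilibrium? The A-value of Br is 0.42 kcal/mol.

64.6%

One chair has the bromo group axial (E = 0.42 kcal/mol) and the other has it equatorial (E = 0).
ΔG = 0.42 kcal/mol between the two chairs.
K = exp(ΔG/RT) with R = 1.987×10⁻³ kcal mol⁻¹ K⁻¹ and T = 352 K gives K ≈ 1.82.
Fraction in the lower-energy chair = K/(K+1) = 64.6%.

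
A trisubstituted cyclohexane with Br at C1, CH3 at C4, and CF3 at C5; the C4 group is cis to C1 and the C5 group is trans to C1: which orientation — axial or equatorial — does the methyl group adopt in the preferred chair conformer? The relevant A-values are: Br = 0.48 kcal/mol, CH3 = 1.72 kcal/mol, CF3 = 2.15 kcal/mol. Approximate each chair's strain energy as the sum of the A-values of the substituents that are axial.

equatorial

Chair I (bromo axial, methyl equatorial, trifluoromethyl equatorial): E = 0.48 kcal/mol.
Chair II (bromo equatorial, methyl axial, trifluoromethyl axial): E = 3.87 kcal/mol.
Chair I is the more stable (lower-energy) conformer, and in that chair the methyl group is equatorial.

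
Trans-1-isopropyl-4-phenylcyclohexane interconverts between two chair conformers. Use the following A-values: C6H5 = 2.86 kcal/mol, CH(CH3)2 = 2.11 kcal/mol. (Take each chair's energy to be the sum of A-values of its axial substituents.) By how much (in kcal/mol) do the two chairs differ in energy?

C1 and C4 have opposite parity, so for the trans isomer the two substituents are e,e in one chair and a,a in the other.
Chair I (phenyl axial, isopropyl axial): E = 4.97 kcal/mol.
Chair II (phenyl equatorial, isopropyl equatorial): E = 0.00 kcal/mol.
ΔE = 4.97 − 0.00 = 4.97 kcal/mol; chair II is more stable.

4.97 kcal/mol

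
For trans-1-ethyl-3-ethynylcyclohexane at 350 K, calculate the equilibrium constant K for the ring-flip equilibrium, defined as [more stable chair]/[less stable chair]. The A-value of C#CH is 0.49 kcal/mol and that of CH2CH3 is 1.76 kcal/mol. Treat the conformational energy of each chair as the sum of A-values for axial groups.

C1 and C3 have the same parity, so for the trans isomer the two substituents are one axial and one equatorial in each chair.
Chair I (ethynyl axial, ethyl equatorial): E = 0.49 kcal/mol; chair II (ethynyl equatorial, ethyl axial): E = 1.76 kcal/mol.
ΔG = 1.27 kcal/mol between the two chairs.
K = exp(ΔG/RT) with R = 1.987×10⁻³ kcal mol⁻¹ K⁻¹ and T = 350 K gives K ≈ 6.21.

K ≈ 6.21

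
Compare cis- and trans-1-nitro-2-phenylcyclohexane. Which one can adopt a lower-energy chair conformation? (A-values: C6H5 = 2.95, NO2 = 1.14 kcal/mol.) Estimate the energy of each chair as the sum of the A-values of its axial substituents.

At 1,2 positions (parity opposite): cis → (a,e or e,a); trans → (e,e or a,a).
Best chair for cis: E = 1.14 kcal/mol; best chair for trans: E = 0.00 kcal/mol.
The trans isomer is lower by 1.14 kcal/mol.

trans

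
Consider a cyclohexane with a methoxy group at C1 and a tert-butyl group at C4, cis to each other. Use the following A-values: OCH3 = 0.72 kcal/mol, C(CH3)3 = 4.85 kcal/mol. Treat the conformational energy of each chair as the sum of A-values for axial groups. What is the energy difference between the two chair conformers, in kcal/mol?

4.13 kcal/mol

C1 and C4 have opposite parity, so for the cis isomer the two substituents are one axial and one equatorial in each chair.
Chair I (methoxy axial, tert-butyl equatorial): E = 0.72 kcal/mol.
Chair II (methoxy equatorial, tert-butyl axial): E = 4.85 kcal/mol.
ΔE = 4.85 − 0.72 = 4.13 kcal/mol; chair I is more stable.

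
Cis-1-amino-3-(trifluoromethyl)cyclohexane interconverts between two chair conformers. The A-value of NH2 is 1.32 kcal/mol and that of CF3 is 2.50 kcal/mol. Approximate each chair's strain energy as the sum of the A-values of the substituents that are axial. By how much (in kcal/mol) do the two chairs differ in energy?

3.82 kcal/mol

C1 and C3 have the same parity, so for the cis isomer the two substituents are e,e in one chair and a,a in the other.
Chair I (amino axial, trifluoromethyl axial): E = 3.82 kcal/mol.
Chair II (amino equatorial, trifluoromethyl equatorial): E = 0.00 kcal/mol.
ΔE = 3.82 − 0.00 = 3.82 kcal/mol; chair II is more stable.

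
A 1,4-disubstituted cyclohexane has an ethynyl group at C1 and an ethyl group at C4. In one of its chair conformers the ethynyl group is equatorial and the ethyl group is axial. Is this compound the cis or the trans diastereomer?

C1 and C4 have opposite parity, so their axial bonds point in opposite directions.
With opposite-parity carbons, two substituents on the same face are one axial and one equatorial; opposite faces give both axial or both equatorial.
Here the groups are equatorial/axial → same face → cis.

cis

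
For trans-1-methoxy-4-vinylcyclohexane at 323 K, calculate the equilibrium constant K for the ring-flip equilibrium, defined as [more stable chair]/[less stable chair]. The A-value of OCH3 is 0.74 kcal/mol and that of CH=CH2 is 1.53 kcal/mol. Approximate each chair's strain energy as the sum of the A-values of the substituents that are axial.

K ≈ 34.4

C1 and C4 have opposite parity, so for the trans isomer the two substituents are e,e in one chair and a,a in the other.
Chair I (methoxy axial, vinyl axial): E = 2.27 kcal/mol; chair II (methoxy equatorial, vinyl equatorial): E = 0.00 kcal/mol.
ΔG = 2.27 kcal/mol between the two chairs.
K = exp(ΔG/RT) with R = 1.987×10⁻³ kcal mol⁻¹ K⁻¹ and T = 323 K gives K ≈ 34.4.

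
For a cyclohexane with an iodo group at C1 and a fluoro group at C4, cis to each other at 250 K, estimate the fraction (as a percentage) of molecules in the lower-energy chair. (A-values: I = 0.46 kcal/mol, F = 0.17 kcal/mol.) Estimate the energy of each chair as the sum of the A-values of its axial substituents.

C1 and C4 have opposite parity, so for the cis isomer the two substituents are one axial and one equatorial in each chair.
Chair I (iodo axial, fluoro equatorial): E = 0.46 kcal/mol; chair II (iodo equatorial, fluoro axial): E = 0.17 kcal/mol.
ΔG = 0.29 kcal/mol between the two chairs.
K = exp(ΔG/RT) with R = 1.987×10⁻³ kcal mol⁻¹ K⁻¹ and T = 250 K gives K ≈ 1.79.
Fraction in the lower-energy chair = K/(K+1) = 64.2%.

64.2%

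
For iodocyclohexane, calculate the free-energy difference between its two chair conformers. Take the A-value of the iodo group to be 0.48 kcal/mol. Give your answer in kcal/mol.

0.48 kcal/mol

A monosubstituted cyclohexane has one chair with the iodo group axial (E = A = 0.48 kcal/mol) and one with it equatorial (E = 0).
ΔE = 0.48 − 0 = 0.48 kcal/mol.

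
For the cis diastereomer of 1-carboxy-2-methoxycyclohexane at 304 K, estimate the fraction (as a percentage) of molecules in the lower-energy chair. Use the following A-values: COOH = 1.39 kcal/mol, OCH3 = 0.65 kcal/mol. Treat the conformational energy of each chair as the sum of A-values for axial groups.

77.3%

C1 and C2 have opposite parity, so for the cis isomer the two substituents are one axial and one equatorial in each chair.
Chair I (carboxyl axial, methoxy equatorial): E = 1.39 kcal/mol; chair II (carboxyl equatorial, methoxy axial): E = 0.65 kcal/mol.
ΔG = 0.74 kcal/mol between the two chairs.
K = exp(ΔG/RT) with R = 1.987×10⁻³ kcal mol⁻¹ K⁻¹ and T = 304 K gives K ≈ 3.4.
Fraction in the lower-energy chair = K/(K+1) = 77.3%.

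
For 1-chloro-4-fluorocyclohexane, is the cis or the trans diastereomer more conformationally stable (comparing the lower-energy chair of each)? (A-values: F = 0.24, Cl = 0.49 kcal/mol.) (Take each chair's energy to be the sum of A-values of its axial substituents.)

trans

At 1,4 positions (parity opposite): cis → (a,e or e,a); trans → (e,e or a,a).
Best chair for cis: E = 0.24 kcal/mol; best chair for trans: E = 0.00 kcal/mol.
The trans isomer is lower by 0.24 kcal/mol.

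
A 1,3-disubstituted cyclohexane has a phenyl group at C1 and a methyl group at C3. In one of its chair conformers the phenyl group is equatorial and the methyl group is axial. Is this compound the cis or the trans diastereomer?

trans

C1 and C3 have the same parity, so their axial bonds point in the same direction.
With same-parity carbons, two substituents on the same face are both axial or both equatorial; opposite faces give one of each.
Here the groups are equatorial/axial → opposite face → trans.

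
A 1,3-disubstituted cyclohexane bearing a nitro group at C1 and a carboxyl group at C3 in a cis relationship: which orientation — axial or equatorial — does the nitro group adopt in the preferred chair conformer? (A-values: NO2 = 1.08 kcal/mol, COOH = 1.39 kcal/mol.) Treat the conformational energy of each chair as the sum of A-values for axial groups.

C1 and C3 have the same parity, so for the cis isomer the two substituents are e,e in one chair and a,a in the other.
Chair I (nitro axial, carboxyl axial): E = 2.47 kcal/mol.
Chair II (nitro equatorial, carboxyl equatorial): E = 0.00 kcal/mol.
Chair II is the more stable (lower-energy) conformer, and in that chair the nitro group is equatorial.

equatorial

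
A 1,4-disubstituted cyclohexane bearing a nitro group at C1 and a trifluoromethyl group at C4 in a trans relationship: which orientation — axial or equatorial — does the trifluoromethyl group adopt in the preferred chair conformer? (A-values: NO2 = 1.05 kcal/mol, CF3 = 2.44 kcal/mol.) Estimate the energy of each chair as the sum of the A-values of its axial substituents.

C1 and C4 have opposite parity, so for the trans isomer the two substituents are e,e in one chair and a,a in the other.
Chair I (nitro axial, trifluoromethyl axial): E = 3.49 kcal/mol.
Chair II (nitro equatorial, trifluoromethyl equatorial): E = 0.00 kcal/mol.
Chair II is the more stable (lower-energy) conformer, and in that chair the trifluoromethyl group is equatorial.

equatorial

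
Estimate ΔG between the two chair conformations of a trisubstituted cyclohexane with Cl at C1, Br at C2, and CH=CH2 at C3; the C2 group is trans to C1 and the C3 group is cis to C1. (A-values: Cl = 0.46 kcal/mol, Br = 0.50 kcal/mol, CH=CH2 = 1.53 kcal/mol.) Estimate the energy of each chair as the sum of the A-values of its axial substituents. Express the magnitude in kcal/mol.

2.49 kcal/mol

Chair I (chloro axial, bromo axial, vinyl axial): E = 2.49 kcal/mol.
Chair II (chloro equatorial, bromo equatorial, vinyl equatorial): E = 0.00 kcal/mol.
ΔE = 2.49 − 0.00 = 2.49 kcal/mol; chair II is more stable.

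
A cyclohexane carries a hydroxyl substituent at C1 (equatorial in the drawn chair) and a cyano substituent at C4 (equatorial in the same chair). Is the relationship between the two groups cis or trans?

trans

C1 and C4 have opposite parity, so their axial bonds point in opposite directions.
With opposite-parity carbons, two substituents on the same face are one axial and one equatorial; opposite faces give both axial or both equatorial.
Here the groups are equatorial/equatorial → opposite face → trans.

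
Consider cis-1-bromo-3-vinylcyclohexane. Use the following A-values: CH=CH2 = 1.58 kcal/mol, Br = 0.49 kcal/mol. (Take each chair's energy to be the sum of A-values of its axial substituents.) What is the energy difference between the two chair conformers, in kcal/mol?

2.07 kcal/mol

C1 and C3 have the same parity, so for the cis isomer the two substituents are e,e in one chair and a,a in the other.
Chair I (vinyl axial, bromo axial): E = 2.07 kcal/mol.
Chair II (vinyl equatorial, bromo equatorial): E = 0.00 kcal/mol.
ΔE = 2.07 − 0.00 = 2.07 kcal/mol; chair II is more stable.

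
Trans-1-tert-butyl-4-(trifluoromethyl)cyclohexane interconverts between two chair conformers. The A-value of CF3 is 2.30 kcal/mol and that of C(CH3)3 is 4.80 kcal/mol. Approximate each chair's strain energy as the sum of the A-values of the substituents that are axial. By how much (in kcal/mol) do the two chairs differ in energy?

7.10 kcal/mol

C1 and C4 have opposite parity, so for the trans isomer the two substituents are e,e in one chair and a,a in the other.
Chair I (trifluoromethyl axial, tert-butyl axial): E = 7.10 kcal/mol.
Chair II (trifluoromethyl equatorial, tert-butyl equatorial): E = 0.00 kcal/mol.
ΔE = 7.10 − 0.00 = 7.10 kcal/mol; chair II is more stable.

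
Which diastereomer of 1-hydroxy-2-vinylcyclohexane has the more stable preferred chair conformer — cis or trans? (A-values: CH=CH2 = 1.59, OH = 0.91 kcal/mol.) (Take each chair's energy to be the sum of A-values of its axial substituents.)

At 1,2 positions (parity opposite): cis → (a,e or e,a); trans → (e,e or a,a).
Best chair for cis: E = 0.91 kcal/mol; best chair for trans: E = 0.00 kcal/mol.
The trans isomer is lower by 0.91 kcal/mol.

trans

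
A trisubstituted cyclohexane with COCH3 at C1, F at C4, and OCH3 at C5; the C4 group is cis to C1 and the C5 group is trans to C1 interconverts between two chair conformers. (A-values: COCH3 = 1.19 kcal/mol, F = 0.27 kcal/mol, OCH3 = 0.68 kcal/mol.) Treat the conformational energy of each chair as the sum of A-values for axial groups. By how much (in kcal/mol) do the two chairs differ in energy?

Chair I (acetyl axial, fluoro equatorial, methoxy equatorial): E = 1.19 kcal/mol.
Chair II (acetyl equatorial, fluoro axial, methoxy axial): E = 0.95 kcal/mol.
ΔE = 1.19 − 0.95 = 0.24 kcal/mol; chair II is more stable.

0.24 kcal/mol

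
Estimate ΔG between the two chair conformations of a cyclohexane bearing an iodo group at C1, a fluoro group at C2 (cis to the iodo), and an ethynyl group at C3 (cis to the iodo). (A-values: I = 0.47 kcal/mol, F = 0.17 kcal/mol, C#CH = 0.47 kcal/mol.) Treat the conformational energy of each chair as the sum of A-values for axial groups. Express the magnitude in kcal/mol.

Chair I (iodo axial, fluoro equatorial, ethynyl axial): E = 0.94 kcal/mol.
Chair II (iodo equatorial, fluoro axial, ethynyl equatorial): E = 0.17 kcal/mol.
ΔE = 0.94 − 0.17 = 0.77 kcal/mol; chair II is more stable.

0.77 kcal/mol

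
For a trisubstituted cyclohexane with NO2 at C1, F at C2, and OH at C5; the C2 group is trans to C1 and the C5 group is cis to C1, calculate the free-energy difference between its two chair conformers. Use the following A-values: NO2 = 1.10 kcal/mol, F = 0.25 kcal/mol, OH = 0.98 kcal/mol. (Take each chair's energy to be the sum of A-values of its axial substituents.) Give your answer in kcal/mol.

Chair I (nitro axial, fluoro axial, hydroxyl axial): E = 2.33 kcal/mol.
Chair II (nitro equatorial, fluoro equatorial, hydroxyl equatorial): E = 0.00 kcal/mol.
ΔE = 2.33 − 0.00 = 2.33 kcal/mol; chair II is more stable.

2.33 kcal/mol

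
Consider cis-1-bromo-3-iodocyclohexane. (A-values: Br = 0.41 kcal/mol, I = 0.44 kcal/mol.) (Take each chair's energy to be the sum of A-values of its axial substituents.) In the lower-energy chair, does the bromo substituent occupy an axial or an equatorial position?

C1 and C3 have the same parity, so for the cis isomer the two substituents are e,e in one chair and a,a in the other.
Chair I (bromo axial, iodo axial): E = 0.85 kcal/mol.
Chair II (bromo equatorial, iodo equatorial): E = 0.00 kcal/mol.
Chair II is the more stable (lower-energy) conformer, and in that chair the bromo group is equatorial.

equatorial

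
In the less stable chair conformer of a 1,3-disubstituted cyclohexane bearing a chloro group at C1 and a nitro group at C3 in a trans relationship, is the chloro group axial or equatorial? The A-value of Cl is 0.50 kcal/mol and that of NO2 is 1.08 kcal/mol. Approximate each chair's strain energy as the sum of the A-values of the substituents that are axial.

C1 and C3 have the same parity, so for the trans isomer the two substituents are one axial and one equatorial in each chair.
Chair I (chloro axial, nitro equatorial): E = 0.50 kcal/mol.
Chair II (chloro equatorial, nitro axial): E = 1.08 kcal/mol.
Chair II is the less stable (higher-energy) conformer, and in that chair the chloro group is equatorial.

equatorial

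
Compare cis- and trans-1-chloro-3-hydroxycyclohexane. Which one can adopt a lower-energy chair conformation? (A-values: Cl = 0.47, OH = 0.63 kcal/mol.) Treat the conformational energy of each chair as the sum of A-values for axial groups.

cis

At 1,3 positions (parity same): cis → (e,e or a,a); trans → (a,e or e,a).
Best chair for cis: E = 0.00 kcal/mol; best chair for trans: E = 0.47 kcal/mol.
The cis isomer is lower by 0.47 kcal/mol.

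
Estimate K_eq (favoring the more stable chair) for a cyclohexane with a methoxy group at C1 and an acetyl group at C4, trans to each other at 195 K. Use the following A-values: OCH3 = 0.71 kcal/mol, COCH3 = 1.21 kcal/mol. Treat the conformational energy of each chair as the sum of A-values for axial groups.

C1 and C4 have opposite parity, so for the trans isomer the two substituents are e,e in one chair and a,a in the other.
Chair I (methoxy axial, acetyl axial): E = 1.92 kcal/mol; chair II (methoxy equatorial, acetyl equatorial): E = 0.00 kcal/mol.
ΔG = 1.92 kcal/mol between the two chairs.
K = exp(ΔG/RT) with R = 1.987×10⁻³ kcal mol⁻¹ K⁻¹ and T = 195 K gives K ≈ 142.

K ≈ 142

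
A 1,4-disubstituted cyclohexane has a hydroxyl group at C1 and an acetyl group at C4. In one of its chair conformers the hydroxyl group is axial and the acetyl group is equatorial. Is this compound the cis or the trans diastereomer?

C1 and C4 have opposite parity, so their axial bonds point in opposite directions.
With opposite-parity carbons, two substituents on the same face are one axial and one equatorial; opposite faces give both axial or both equatorial.
Here the groups are axial/equatorial → same face → cis.

cis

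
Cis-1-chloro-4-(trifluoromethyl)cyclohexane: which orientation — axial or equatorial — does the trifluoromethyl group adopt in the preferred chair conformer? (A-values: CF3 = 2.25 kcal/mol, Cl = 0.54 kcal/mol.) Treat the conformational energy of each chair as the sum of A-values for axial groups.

C1 and C4 have opposite parity, so for the cis isomer the two substituents are one axial and one equatorial in each chair.
Chair I (trifluoromethyl axial, chloro equatorial): E = 2.25 kcal/mol.
Chair II (trifluoromethyl equatorial, chloro axial): E = 0.54 kcal/mol.
Chair II is the more stable (lower-energy) conformer, and in that chair the trifluoromethyl group is equatorial.

equatorial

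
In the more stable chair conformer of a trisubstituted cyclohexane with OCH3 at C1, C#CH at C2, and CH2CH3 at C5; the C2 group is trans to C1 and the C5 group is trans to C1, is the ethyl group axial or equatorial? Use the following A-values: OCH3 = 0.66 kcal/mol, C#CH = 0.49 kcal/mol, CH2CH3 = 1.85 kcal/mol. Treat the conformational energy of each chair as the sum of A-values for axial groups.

equatorial

Chair I (methoxy axial, ethynyl axial, ethyl equatorial): E = 1.15 kcal/mol.
Chair II (methoxy equatorial, ethynyl equatorial, ethyl axial): E = 1.85 kcal/mol.
Chair I is the more stable (lower-energy) conformer, and in that chair the ethyl group is equatorial.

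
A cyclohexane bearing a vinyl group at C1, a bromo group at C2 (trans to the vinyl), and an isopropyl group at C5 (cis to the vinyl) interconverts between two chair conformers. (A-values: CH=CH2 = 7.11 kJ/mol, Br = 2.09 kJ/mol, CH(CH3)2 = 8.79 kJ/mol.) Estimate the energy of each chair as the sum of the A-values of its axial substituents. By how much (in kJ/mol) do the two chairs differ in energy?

Chair I (vinyl axial, bromo axial, isopropyl axial): E = 17.99 kJ/mol.
Chair II (vinyl equatorial, bromo equatorial, isopropyl equatorial): E = 0.00 kJ/mol.
ΔE = 17.99 − 0.00 = 17.99 kJ/mol; chair II is more stable.

17.99 kJ/mol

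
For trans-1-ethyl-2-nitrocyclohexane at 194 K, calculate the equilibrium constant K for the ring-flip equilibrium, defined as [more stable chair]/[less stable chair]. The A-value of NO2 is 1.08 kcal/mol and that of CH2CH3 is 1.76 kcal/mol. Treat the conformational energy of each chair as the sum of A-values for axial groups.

C1 and C2 have opposite parity, so for the trans isomer the two substituents are e,e in one chair and a,a in the other.
Chair I (nitro axial, ethyl axial): E = 2.84 kcal/mol; chair II (nitro equatorial, ethyl equatorial): E = 0.00 kcal/mol.
ΔG = 2.84 kcal/mol between the two chairs.
K = exp(ΔG/RT) with R = 1.987×10⁻³ kcal mol⁻¹ K⁻¹ and T = 194 K gives K ≈ 1.58e+03.

K ≈ 1584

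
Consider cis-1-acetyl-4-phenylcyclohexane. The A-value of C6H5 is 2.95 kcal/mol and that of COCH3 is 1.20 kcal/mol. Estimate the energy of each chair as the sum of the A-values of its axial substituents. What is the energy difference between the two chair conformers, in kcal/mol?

C1 and C4 have opposite parity, so for the cis isomer the two substituents are one axial and one equatorial in each chair.
Chair I (phenyl axial, acetyl equatorial): E = 2.95 kcal/mol.
Chair II (phenyl equatorial, acetyl axial): E = 1.20 kcal/mol.
ΔE = 2.95 − 1.20 = 1.75 kcal/mol; chair II is more stable.

1.75 kcal/mol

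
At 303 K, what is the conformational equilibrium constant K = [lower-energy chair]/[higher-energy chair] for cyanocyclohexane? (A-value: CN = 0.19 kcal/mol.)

K ≈ 1.37

One chair has the cyano group axial (E = 0.19 kcal/mol) and the other has it equatorial (E = 0).
ΔG = 0.19 kcal/mol between the two chairs.
K = exp(ΔG/RT) with R = 1.987×10⁻³ kcal mol⁻¹ K⁻¹ and T = 303 K gives K ≈ 1.37.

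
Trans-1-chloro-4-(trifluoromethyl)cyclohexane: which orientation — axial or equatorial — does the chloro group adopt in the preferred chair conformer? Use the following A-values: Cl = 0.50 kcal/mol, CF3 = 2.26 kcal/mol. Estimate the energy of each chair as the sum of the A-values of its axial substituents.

equatorial

C1 and C4 have opposite parity, so for the trans isomer the two substituents are e,e in one chair and a,a in the other.
Chair I (chloro axial, trifluoromethyl axial): E = 2.76 kcal/mol.
Chair II (chloro equatorial, trifluoromethyl equatorial): E = 0.00 kcal/mol.
Chair II is the more stable (lower-energy) conformer, and in that chair the chloro group is equatorial.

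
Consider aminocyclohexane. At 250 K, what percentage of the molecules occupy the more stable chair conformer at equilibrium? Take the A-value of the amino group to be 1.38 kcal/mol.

94.1%

One chair has the amino group axial (E = 1.38 kcal/mol) and the other has it equatorial (E = 0).
ΔG = 1.38 kcal/mol between the two chairs.
K = exp(ΔG/RT) with R = 1.987×10⁻³ kcal mol⁻¹ K⁻¹ and T = 250 K gives K ≈ 16.1.
Fraction in the lower-energy chair = K/(K+1) = 94.1%.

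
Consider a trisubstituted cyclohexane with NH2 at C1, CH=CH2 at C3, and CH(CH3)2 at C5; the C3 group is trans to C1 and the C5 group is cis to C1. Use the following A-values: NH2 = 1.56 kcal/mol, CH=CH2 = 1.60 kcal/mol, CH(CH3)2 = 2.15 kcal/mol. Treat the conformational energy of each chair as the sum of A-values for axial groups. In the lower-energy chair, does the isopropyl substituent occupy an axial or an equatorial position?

Chair I (amino axial, vinyl equatorial, isopropyl axial): E = 3.71 kcal/mol.
Chair II (amino equatorial, vinyl axial, isopropyl equatorial): E = 1.60 kcal/mol.
Chair II is the more stable (lower-energy) conformer, and in that chair the isopropyl group is equatorial.

equatorial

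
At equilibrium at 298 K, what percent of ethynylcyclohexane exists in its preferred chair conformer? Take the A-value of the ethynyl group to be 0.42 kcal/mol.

67.0%

One chair has the ethynyl group axial (E = 0.42 kcal/mol) and the other has it equatorial (E = 0).
ΔG = 0.42 kcal/mol between the two chairs.
K = exp(ΔG/RT) with R = 1.987×10⁻³ kcal mol⁻¹ K⁻¹ and T = 298 K gives K ≈ 2.03.
Fraction in the lower-energy chair = K/(K+1) = 67.0%.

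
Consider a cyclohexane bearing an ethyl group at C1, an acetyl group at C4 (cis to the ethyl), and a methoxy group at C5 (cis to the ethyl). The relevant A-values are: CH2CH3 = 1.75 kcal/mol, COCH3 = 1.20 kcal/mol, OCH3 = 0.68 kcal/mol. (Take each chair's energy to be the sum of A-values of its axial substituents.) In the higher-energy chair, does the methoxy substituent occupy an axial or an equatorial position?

axial

Chair I (ethyl axial, acetyl equatorial, methoxy axial): E = 2.43 kcal/mol.
Chair II (ethyl equatorial, acetyl axial, methoxy equatorial): E = 1.20 kcal/mol.
Chair I is the less stable (higher-energy) conformer, and in that chair the methoxy group is axial.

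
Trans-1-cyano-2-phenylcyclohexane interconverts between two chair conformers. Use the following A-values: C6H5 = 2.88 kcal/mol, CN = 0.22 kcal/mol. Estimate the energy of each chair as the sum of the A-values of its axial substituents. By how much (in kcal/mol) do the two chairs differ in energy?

3.10 kcal/mol

C1 and C2 have opposite parity, so for the trans isomer the two substituents are e,e in one chair and a,a in the other.
Chair I (phenyl axial, cyano axial): E = 3.10 kcal/mol.
Chair II (phenyl equatorial, cyano equatorial): E = 0.00 kcal/mol.
ΔE = 3.10 − 0.00 = 3.10 kcal/mol; chair II is more stable.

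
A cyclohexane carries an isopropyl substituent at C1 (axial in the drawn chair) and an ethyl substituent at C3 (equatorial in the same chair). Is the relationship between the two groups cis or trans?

trans

C1 and C3 have the same parity, so their axial bonds point in the same direction.
With same-parity carbons, two substituents on the same face are both axial or both equatorial; opposite faces give one of each.
Here the groups are axial/equatorial → opposite face → trans.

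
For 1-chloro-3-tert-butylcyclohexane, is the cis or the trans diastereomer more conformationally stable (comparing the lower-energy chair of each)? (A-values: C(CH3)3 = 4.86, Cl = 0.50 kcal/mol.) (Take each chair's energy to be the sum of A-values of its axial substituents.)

At 1,3 positions (parity same): cis → (e,e or a,a); trans → (a,e or e,a).
Best chair for cis: E = 0.00 kcal/mol; best chair for trans: E = 0.50 kcal/mol.
The cis isomer is lower by 0.50 kcal/mol.

cis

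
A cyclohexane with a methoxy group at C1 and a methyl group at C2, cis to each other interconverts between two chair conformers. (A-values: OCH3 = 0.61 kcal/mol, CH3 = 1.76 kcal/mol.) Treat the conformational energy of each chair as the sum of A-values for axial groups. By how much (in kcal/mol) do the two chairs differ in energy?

C1 and C2 have opposite parity, so for the cis isomer the two substituents are one axial and one equatorial in each chair.
Chair I (methoxy axial, methyl equatorial): E = 0.61 kcal/mol.
Chair II (methoxy equatorial, methyl axial): E = 1.76 kcal/mol.
ΔE = 1.76 − 0.61 = 1.15 kcal/mol; chair I is more stable.

1.15 kcal/mol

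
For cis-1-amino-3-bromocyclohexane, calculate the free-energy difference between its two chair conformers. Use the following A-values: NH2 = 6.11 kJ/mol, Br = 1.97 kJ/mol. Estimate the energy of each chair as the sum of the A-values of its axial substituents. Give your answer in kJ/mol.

8.08 kJ/mol

C1 and C3 have the same parity, so for the cis isomer the two substituents are e,e in one chair and a,a in the other.
Chair I (amino axial, bromo axial): E = 8.08 kJ/mol.
Chair II (amino equatorial, bromo equatorial): E = 0.00 kJ/mol.
ΔE = 8.08 − 0.00 = 8.08 kJ/mol; chair II is more stable.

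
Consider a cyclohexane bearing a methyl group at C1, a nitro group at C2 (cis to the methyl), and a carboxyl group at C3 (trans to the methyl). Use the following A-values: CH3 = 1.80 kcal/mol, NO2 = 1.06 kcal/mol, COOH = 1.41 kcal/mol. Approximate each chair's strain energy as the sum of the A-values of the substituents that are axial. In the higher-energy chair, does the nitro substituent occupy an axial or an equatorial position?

axial

Chair I (methyl axial, nitro equatorial, carboxyl equatorial): E = 1.80 kcal/mol.
Chair II (methyl equatorial, nitro axial, carboxyl axial): E = 2.47 kcal/mol.
Chair II is the less stable (higher-energy) conformer, and in that chair the nitro group is axial.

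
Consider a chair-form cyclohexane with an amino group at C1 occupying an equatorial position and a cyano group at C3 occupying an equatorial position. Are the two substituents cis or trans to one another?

C1 and C3 have the same parity, so their axial bonds point in the same direction.
With same-parity carbons, two substituents on the same face are both axial or both equatorial; opposite faces give one of each.
Here the groups are equatorial/equatorial → same face → cis.

cis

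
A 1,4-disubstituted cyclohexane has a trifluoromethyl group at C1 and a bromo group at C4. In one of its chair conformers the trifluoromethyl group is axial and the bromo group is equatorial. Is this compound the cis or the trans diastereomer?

cis

C1 and C4 have opposite parity, so their axial bonds point in opposite directions.
With opposite-parity carbons, two substituents on the same face are one axial and one equatorial; opposite faces give both axial or both equatorial.
Here the groups are axial/equatorial → same face → cis.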